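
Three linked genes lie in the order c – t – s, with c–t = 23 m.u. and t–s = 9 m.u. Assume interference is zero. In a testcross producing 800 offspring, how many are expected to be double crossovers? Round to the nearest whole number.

17

Map distances give recombination frequencies of 0.230 and 0.090 for the two intervals.
With no interference, expected double-crossover frequency = 0.230 × 0.090 = 0.02070.
Expected number = 0.02070 × 800 = 16.56 ≈ 17.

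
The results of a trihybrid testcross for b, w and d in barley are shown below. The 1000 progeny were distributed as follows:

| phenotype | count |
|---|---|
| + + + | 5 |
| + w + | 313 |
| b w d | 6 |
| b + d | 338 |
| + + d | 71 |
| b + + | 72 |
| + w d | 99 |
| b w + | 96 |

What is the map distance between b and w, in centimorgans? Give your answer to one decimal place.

The two most frequent reciprocal classes, + w + and b + d, are the parental types, so the F1 was + w + / b + d.
The two rarest classes, + + + and b w d, are the double crossovers. Comparing them with the parentals, only the w allele has switched, so w is the middle locus and the order is b – w – d.
Crossovers in the b–w interval produce the single-crossover classes b w + and + + d (96 + 71 = 167) plus the double crossovers (11).
RF(b–w) = (167 + 11) / 1000 = 178/1000 = 0.1780 → 17.8 centimorgans.

17.8 centimorgans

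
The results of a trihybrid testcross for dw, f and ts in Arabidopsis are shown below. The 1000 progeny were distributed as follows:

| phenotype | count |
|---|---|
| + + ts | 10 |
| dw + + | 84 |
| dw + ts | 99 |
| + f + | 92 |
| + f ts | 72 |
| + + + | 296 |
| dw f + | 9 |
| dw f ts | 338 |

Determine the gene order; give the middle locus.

ts

The two most frequent reciprocal classes, dw f ts and + + +, are the parental types, so the F1 was dw f ts / + + +.
The two rarest classes, dw f + and + + ts, are the double crossovers. Comparing them with the parentals, only the ts allele has switched, so ts is the middle locus and the order is dw – ts – f.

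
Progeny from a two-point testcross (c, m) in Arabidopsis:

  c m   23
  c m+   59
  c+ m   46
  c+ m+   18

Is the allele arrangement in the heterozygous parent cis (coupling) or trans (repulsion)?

The two most frequent classes are c+ m (46) and c m+ (59); these are the parental (non-recombinant) types.
So the F1 carried c+ m on one chromosome and c m+ on the other — the recessive alleles are on opposite chromosomes (trans / repulsion).

trans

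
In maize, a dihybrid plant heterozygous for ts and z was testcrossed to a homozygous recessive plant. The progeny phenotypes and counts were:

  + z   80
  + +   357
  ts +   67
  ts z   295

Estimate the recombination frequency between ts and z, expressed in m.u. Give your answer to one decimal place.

The two most frequent classes, + + (357) and ts z (295), are the parental types, so the F1 was + + / ts z.
The recombinant classes are + z and ts +: 80 + 67 = 147.
Recombination frequency = 147/799 = 0.1840 ≈ 18.4%, i.e. 18.4 m.u.

18.4 m.u.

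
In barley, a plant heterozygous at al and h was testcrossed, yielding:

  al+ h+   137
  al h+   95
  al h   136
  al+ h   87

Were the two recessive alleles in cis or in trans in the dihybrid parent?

The two most frequent classes are al+ h+ (137) and al h (136); these are the parental (non-recombinant) types.
So the F1 carried al+ h+ on one chromosome and al h on the other — the recessive alleles are on the same chromosome (cis / coupling).

cis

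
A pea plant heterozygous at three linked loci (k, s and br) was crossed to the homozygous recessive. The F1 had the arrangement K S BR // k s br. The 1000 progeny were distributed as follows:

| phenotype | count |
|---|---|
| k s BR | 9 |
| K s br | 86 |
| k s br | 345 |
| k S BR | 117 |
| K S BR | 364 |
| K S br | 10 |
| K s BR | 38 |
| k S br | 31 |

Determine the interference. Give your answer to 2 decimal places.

0.03

The two rarest classes, K S br and k s BR, are the double crossovers. Comparing them with the parentals, only the br allele has switched, so br is the middle locus and the order is s – br – k.
s–br: (69 + 19)/1000 = 0.0880; br–k: (203 + 19)/1000 = 0.2220.
Expected DCO frequency = 0.0880 × 0.2220 ≈ 0.01954; observed = 19/1000 ≈ 0.01900.
Coefficient of coincidence = 0.01900/0.01954 ≈ 0.97; interference = 1 − 0.97 = 0.03.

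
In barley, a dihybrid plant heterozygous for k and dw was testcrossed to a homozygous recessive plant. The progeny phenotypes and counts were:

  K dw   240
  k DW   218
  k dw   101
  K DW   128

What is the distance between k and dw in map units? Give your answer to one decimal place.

33.3 map units

The two most frequent classes, K dw (240) and k DW (218), are the parental types, so the F1 was K dw / k DW.
The recombinant classes are K DW and k dw: 128 + 101 = 229.
Recombination frequency = 229/687 = 0.3333 ≈ 33.3%, i.e. 33.3 map units.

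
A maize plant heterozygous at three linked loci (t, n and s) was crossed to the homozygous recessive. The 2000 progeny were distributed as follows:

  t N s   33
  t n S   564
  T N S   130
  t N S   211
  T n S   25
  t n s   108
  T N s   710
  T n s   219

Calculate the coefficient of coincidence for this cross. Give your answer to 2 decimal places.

0.80

The two most frequent reciprocal classes, t n S and T N s, are the parental types, so the F1 was t n S / T N s.
The two rarest classes, T n S and t N s, are the double crossovers. Comparing them with the parentals, only the t allele has switched, so t is the middle locus and the order is s – t – n.
s–t: (238 + 58)/2000 = 0.1480; t–n: (430 + 58)/2000 = 0.2440.
Expected DCO frequency = 0.1480 × 0.2440 ≈ 0.03611; observed = 58/2000 ≈ 0.02900.
Coefficient of coincidence = 0.02900/0.03611 ≈ 0.80.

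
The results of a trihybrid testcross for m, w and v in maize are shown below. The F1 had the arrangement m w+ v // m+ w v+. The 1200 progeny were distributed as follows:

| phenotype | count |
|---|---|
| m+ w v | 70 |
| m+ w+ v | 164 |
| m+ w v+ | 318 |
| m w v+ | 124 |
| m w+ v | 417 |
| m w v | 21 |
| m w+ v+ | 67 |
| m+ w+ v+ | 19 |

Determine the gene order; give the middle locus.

The two rarest classes, m w v and m+ w+ v+, are the double crossovers. Comparing them with the parentals, only the w allele has switched, so w is the middle locus and the order is m – w – v.

w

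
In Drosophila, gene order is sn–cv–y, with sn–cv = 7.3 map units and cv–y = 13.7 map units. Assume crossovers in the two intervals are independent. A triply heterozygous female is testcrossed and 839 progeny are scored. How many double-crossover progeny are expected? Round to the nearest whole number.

8

Map distances give recombination frequencies of 0.073 and 0.137 for the two intervals.
With no interference, expected double-crossover frequency = 0.073 × 0.137 = 0.01000.
Expected number = 0.01000 × 839 = 8.39 ≈ 8.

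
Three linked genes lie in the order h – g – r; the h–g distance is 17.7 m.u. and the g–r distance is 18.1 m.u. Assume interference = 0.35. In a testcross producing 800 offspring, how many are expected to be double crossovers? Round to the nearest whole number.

Map distances give recombination frequencies of 0.177 and 0.181 for the two intervals.
With interference 0.35 (so coincidence = 0.65), expected double-crossover frequency = 0.177 × 0.181 × 0.65 = 0.02082.
Expected number = 0.02082 × 800 = 16.66 ≈ 17.

17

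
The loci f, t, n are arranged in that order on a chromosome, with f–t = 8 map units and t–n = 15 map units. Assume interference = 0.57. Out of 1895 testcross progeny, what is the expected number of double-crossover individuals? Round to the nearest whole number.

Map distances give recombination frequencies of 0.080 and 0.150 for the two intervals.
With interference 0.57 (so coincidence = 0.43), expected double-crossover frequency = 0.080 × 0.150 × 0.43 = 0.00516.
Expected number = 0.00516 × 1895 = 9.78 ≈ 10.

10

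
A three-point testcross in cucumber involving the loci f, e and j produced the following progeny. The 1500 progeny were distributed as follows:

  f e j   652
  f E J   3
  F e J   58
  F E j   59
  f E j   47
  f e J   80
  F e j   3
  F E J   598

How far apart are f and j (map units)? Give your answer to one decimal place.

The two most frequent reciprocal classes, F E J and f e j, are the parental types, so the F1 was F E J / f e j.
The two rarest classes, f E J and F e j, are the double crossovers. Comparing them with the parentals, only the f allele has switched, so f is the middle locus and the order is j – f – e.
Crossovers in the j–f interval produce the single-crossover classes F E j and f e J (59 + 80 = 139) plus the double crossovers (6).
RF(j–f) = (139 + 6) / 1500 = 145/1500 = 0.0967 → 9.7 map units.

9.7 map units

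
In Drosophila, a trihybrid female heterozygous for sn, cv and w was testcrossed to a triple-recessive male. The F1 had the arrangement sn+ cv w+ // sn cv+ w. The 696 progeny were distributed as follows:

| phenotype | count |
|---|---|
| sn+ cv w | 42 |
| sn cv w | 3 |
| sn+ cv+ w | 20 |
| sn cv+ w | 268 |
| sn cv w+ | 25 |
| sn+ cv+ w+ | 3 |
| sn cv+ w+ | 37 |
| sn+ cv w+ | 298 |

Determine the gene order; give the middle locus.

cv

The two rarest classes, sn+ cv+ w+ and sn cv w, are the double crossovers. Comparing them with the parentals, only the cv allele has switched, so cv is the middle locus and the order is sn – cv – w.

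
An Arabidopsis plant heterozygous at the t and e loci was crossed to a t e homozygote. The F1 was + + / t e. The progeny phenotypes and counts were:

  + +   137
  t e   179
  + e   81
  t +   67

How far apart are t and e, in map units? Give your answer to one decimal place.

31.9 map units

The recombinant classes are + e and t +: 81 + 67 = 148.
Recombination frequency = 148/464 = 0.3190 ≈ 31.9%, i.e. 31.9 map units.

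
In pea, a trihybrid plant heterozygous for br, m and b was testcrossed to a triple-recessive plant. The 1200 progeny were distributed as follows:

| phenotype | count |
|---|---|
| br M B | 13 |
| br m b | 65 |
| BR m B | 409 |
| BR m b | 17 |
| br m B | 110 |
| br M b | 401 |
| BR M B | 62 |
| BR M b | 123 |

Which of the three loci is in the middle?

The two most frequent reciprocal classes, br M b and BR m B, are the parental types, so the F1 was br M b / BR m B.
The two rarest classes, br M B and BR m b, are the double crossovers. Comparing them with the parentals, only the b allele has switched, so b is the middle locus and the order is br – b – m.

b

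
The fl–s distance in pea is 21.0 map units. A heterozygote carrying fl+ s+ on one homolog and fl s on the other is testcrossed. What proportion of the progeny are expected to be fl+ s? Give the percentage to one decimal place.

A map distance of 21.0 map units corresponds to a recombination frequency of 0.210.
The F1 is fl+ s+ / fl s, so fl+ s is a recombinant gamete class with expected frequency r/2 = 0.210/2 = 0.1050.
That is 0.1050 = 10.5% of the progeny.

10.5%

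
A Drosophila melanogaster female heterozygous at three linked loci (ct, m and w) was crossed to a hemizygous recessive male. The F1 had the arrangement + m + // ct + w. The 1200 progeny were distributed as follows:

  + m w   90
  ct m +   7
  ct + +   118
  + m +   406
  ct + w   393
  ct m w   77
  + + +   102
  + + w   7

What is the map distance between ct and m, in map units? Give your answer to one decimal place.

The two rarest classes, ct m + and + + w, are the double crossovers. Comparing them with the parentals, only the ct allele has switched, so ct is the middle locus and the order is m – ct – w.
Crossovers in the m–ct interval produce the single-crossover classes + + + and ct m w (102 + 77 = 179) plus the double crossovers (14).
RF(m–ct) = (179 + 14) / 1200 = 193/1200 = 0.1608 → 16.1 map units.

16.1 map units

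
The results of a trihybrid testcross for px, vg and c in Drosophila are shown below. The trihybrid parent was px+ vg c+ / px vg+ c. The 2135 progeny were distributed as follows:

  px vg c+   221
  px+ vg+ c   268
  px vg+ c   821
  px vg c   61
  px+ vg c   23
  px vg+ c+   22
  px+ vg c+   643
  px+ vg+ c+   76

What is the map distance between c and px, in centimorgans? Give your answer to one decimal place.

The two rarest classes, px+ vg c and px vg+ c+, are the double crossovers. Comparing them with the parentals, only the c allele has switched, so c is the middle locus and the order is vg – c – px.
Crossovers in the c–px interval produce the single-crossover classes px vg c+ and px+ vg+ c (221 + 268 = 489) plus the double crossovers (45).
RF(c–px) = (489 + 45) / 2135 = 534/2135 = 0.2501 → 25.0 centimorgans.

25.0 centimorgans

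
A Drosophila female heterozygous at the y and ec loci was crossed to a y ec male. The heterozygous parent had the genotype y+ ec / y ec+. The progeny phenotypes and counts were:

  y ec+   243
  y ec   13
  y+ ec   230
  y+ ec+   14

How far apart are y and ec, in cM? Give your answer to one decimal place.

5.4 cM

The recombinant classes are y+ ec+ and y ec: 14 + 13 = 27.
Recombination frequency = 27/500 = 0.0540 ≈ 5.4%, i.e. 5.4 cM.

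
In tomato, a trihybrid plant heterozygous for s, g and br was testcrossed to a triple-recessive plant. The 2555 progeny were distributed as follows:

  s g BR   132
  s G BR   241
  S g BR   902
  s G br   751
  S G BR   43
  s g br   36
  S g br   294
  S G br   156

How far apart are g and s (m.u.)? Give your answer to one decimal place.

The two most frequent reciprocal classes, S g BR and s G br, are the parental types, so the F1 was S g BR / s G br.
The two rarest classes, S G BR and s g br, are the double crossovers. Comparing them with the parentals, only the g allele has switched, so g is the middle locus and the order is br – g – s.
Crossovers in the g–s interval produce the single-crossover classes s g BR and S G br (132 + 156 = 288) plus the double crossovers (79).
RF(g–s) = (288 + 79) / 2555 = 367/2555 = 0.1436 → 14.4 m.u.

14.4 m.u.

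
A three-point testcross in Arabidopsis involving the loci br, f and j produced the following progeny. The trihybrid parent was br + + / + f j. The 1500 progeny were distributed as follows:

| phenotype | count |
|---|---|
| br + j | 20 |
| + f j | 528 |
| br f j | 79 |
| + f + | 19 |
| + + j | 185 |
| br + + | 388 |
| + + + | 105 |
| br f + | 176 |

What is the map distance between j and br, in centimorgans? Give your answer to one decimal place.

14.9 centimorgans

The two rarest classes, br + j and + f +, are the double crossovers. Comparing them with the parentals, only the j allele has switched, so j is the middle locus and the order is f – j – br.
Crossovers in the j–br interval produce the single-crossover classes + + + and br f j (105 + 79 = 184) plus the double crossovers (39).
RF(j–br) = (184 + 39) / 1500 = 223/1500 = 0.1487 → 14.9 centimorgans.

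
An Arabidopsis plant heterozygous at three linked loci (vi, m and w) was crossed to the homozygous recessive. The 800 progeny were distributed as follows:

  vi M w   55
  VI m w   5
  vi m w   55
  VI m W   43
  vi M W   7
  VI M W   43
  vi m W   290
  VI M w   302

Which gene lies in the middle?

The two most frequent reciprocal classes, vi m W and VI M w, are the parental types, so the F1 was vi m W / VI M w.
The two rarest classes, vi M W and VI m w, are the double crossovers. Comparing them with the parentals, only the m allele has switched, so m is the middle locus and the order is vi – m – w.

m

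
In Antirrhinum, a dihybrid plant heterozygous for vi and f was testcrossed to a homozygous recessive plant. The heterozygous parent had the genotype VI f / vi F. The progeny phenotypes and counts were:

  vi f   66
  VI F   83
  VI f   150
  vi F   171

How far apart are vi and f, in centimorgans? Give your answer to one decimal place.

The recombinant classes are VI F and vi f: 83 + 66 = 149.
Recombination frequency = 149/470 = 0.3170 ≈ 31.7%, i.e. 31.7 centimorgans.

31.7 centimorgans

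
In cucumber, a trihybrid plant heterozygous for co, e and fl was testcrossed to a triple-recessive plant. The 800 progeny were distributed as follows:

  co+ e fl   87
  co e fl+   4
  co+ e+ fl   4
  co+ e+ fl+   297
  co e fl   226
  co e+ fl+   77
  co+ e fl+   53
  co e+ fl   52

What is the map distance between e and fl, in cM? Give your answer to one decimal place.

The two most frequent reciprocal classes, co e fl and co+ e+ fl+, are the parental types, so the F1 was co e fl / co+ e+ fl+.
The two rarest classes, co e fl+ and co+ e+ fl, are the double crossovers. Comparing them with the parentals, only the fl allele has switched, so fl is the middle locus and the order is co – fl – e.
Crossovers in the fl–e interval produce the single-crossover classes co e+ fl and co+ e fl+ (52 + 53 = 105) plus the double crossovers (8).
RF(fl–e) = (105 + 8) / 800 = 113/800 = 0.1412 → 14.1 cM.

14.1 cM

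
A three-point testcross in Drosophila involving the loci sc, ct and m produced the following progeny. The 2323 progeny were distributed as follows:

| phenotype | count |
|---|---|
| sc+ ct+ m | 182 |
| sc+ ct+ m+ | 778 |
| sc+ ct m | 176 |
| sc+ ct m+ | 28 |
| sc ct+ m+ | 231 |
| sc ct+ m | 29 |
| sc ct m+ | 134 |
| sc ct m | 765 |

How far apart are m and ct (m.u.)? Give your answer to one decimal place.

16.1 m.u.

The two most frequent reciprocal classes, sc+ ct+ m+ and sc ct m, are the parental types, so the F1 was sc+ ct+ m+ / sc ct m.
The two rarest classes, sc+ ct m+ and sc ct+ m, are the double crossovers. Comparing them with the parentals, only the ct allele has switched, so ct is the middle locus and the order is m – ct – sc.
Crossovers in the m–ct interval produce the single-crossover classes sc+ ct+ m and sc ct m+ (182 + 134 = 316) plus the double crossovers (57).
RF(m–ct) = (316 + 57) / 2323 = 373/2323 = 0.1606 → 16.1 m.u.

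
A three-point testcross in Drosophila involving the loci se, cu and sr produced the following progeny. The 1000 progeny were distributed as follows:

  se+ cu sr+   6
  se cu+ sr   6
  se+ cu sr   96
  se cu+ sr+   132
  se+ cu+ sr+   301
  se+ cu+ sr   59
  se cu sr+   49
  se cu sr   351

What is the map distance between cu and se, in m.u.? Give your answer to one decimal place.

24.0 m.u.

The two most frequent reciprocal classes, se cu sr and se+ cu+ sr+, are the parental types, so the F1 was se cu sr / se+ cu+ sr+.
The two rarest classes, se cu+ sr and se+ cu sr+, are the double crossovers. Comparing them with the parentals, only the cu allele has switched, so cu is the middle locus and the order is se – cu – sr.
Crossovers in the se–cu interval produce the single-crossover classes se+ cu sr and se cu+ sr+ (96 + 132 = 228) plus the double crossovers (12).
RF(se–cu) = (228 + 12) / 1000 = 240/1000 = 0.2400 → 24.0 m.u.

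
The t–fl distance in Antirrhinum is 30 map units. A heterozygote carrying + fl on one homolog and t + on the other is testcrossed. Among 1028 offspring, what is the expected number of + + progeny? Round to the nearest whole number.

154

A map distance of 30 map units corresponds to a recombination frequency of 0.300.
The F1 is + fl / t +, so + + is a recombinant gamete class with expected frequency r/2 = 0.300/2 = 0.1500.
Expected number = 0.1500 × 1028 = 154.20 ≈ 154.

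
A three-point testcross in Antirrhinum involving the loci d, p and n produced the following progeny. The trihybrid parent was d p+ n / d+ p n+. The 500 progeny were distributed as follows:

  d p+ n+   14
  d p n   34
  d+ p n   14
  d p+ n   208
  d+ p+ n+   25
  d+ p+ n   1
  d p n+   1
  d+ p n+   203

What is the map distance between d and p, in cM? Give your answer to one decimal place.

12.2 cM

The two rarest classes, d+ p+ n and d p n+, are the double crossovers. Comparing them with the parentals, only the d allele has switched, so d is the middle locus and the order is n – d – p.
Crossovers in the d–p interval produce the single-crossover classes d p n and d+ p+ n+ (34 + 25 = 59) plus the double crossovers (2).
RF(d–p) = (59 + 2) / 500 = 61/500 = 0.1220 → 12.2 cM.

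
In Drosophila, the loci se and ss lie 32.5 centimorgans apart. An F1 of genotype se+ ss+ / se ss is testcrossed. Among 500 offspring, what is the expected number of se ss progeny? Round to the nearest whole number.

A map distance of 32.5 centimorgans corresponds to a recombination frequency of 0.325.
The F1 is se+ ss+ / se ss, so se ss is a parental gamete class with expected frequency (1 − r)/2 = 0.675/2 = 0.3375.
Expected number = 0.3375 × 500 = 168.75 ≈ 169.

169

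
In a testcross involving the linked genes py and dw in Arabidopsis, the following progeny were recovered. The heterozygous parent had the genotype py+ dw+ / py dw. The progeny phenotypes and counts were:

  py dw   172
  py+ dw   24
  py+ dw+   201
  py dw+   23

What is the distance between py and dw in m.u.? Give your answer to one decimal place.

11.2 m.u.

The recombinant classes are py+ dw and py dw+: 24 + 23 = 47.
Recombination frequency = 47/420 = 0.1119 ≈ 11.2%, i.e. 11.2 m.u.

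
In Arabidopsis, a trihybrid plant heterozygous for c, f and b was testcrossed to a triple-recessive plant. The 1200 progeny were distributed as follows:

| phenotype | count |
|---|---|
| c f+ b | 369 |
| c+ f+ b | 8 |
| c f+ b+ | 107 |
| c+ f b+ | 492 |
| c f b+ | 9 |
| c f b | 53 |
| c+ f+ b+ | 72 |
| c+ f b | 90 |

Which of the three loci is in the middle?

The two most frequent reciprocal classes, c+ f b+ and c f+ b, are the parental types, so the F1 was c+ f b+ / c f+ b.
The two rarest classes, c f b+ and c+ f+ b, are the double crossovers. Comparing them with the parentals, only the c allele has switched, so c is the middle locus and the order is f – c – b.

c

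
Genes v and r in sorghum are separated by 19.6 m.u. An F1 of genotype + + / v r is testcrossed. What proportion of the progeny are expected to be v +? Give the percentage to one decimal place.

9.8%

A map distance of 19.6 m.u. corresponds to a recombination frequency of 0.196.
The F1 is + + / v r, so v + is a recombinant gamete class with expected frequency r/2 = 0.196/2 = 0.0980.
That is 0.0980 = 9.8% of the progeny.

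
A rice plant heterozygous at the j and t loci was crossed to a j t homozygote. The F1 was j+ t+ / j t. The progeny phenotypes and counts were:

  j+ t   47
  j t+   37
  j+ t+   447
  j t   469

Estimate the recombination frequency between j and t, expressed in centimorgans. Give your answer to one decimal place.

The recombinant classes are j+ t and j t+: 47 + 37 = 84.
Recombination frequency = 84/1000 = 0.0840 ≈ 8.4%, i.e. 8.4 centimorgans.

8.4 centimorgans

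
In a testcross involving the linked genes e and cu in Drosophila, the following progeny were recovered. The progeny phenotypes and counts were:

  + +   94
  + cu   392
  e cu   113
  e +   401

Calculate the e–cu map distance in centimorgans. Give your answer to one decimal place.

The two most frequent classes, + cu (392) and e + (401), are the parental types, so the F1 was + cu / e +.
The recombinant classes are + + and e cu: 94 + 113 = 207.
Recombination frequency = 207/1000 = 0.2070 ≈ 20.7%, i.e. 20.7 centimorgans.

20.7 centimorgans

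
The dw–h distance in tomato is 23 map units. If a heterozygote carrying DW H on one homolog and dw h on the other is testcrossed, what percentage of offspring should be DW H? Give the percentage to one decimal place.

38.5%

A map distance of 23 map units corresponds to a recombination frequency of 0.230.
The F1 is DW H / dw h, so DW H is a parental gamete class with expected frequency (1 − r)/2 = 0.770/2 = 0.3850.
That is 0.3850 = 38.5% of the progeny.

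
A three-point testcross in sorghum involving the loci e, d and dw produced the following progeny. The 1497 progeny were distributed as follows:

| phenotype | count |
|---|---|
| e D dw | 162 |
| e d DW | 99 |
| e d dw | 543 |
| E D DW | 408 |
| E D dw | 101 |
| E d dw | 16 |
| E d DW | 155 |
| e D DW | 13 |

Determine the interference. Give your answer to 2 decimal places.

The two most frequent reciprocal classes, e d dw and E D DW, are the parental types, so the F1 was e d dw / E D DW.
The two rarest classes, E d dw and e D DW, are the double crossovers. Comparing them with the parentals, only the e allele has switched, so e is the middle locus and the order is dw – e – d.
dw–e: (200 + 29)/1497 = 0.1530; e–d: (317 + 29)/1497 = 0.2311.
Expected DCO frequency = 0.1530 × 0.2311 ≈ 0.03536; observed = 29/1497 ≈ 0.01937.
Coefficient of coincidence = 0.01937/0.03536 ≈ 0.55; interference = 1 − 0.55 = 0.45.

0.45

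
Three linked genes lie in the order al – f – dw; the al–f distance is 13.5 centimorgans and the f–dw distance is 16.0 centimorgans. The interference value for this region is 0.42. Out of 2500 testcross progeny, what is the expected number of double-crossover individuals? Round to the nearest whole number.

31

Map distances give recombination frequencies of 0.135 and 0.160 for the two intervals.
With interference 0.42 (so coincidence = 0.58), expected double-crossover frequency = 0.135 × 0.160 × 0.58 = 0.01253.
Expected number = 0.01253 × 2500 = 31.32 ≈ 31.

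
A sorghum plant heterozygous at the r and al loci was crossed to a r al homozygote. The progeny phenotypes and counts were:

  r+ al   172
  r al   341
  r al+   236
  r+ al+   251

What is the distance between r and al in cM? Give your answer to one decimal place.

The two most frequent classes, r+ al+ (251) and r al (341), are the parental types, so the F1 was r+ al+ / r al.
The recombinant classes are r+ al and r al+: 172 + 236 = 408.
Recombination frequency = 408/1000 = 0.4080 ≈ 40.8%, i.e. 40.8 cM.

40.8 cM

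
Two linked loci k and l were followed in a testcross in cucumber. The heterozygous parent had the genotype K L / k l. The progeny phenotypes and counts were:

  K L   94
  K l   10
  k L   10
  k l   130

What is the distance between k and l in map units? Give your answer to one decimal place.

The recombinant classes are K l and k L: 10 + 10 = 20.
Recombination frequency = 20/244 = 0.0820 ≈ 8.2%, i.e. 8.2 map units.

8.2 map units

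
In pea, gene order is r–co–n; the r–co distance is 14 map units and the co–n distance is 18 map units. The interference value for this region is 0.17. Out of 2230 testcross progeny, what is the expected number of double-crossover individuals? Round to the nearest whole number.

47

Map distances give recombination frequencies of 0.140 and 0.180 for the two intervals.
With interference 0.17 (so coincidence = 0.83), expected double-crossover frequency = 0.140 × 0.180 × 0.83 = 0.02092.
Expected number = 0.02092 × 2230 = 46.64 ≈ 47.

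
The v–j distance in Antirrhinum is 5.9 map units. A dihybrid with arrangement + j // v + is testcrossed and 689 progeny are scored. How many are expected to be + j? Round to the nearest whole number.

324

A map distance of 5.9 map units corresponds to a recombination frequency of 0.059.
The F1 is + j / v +, so + j is a parental gamete class with expected frequency (1 − r)/2 = 0.941/2 = 0.4705.
Expected number = 0.4705 × 689 = 324.17 ≈ 324.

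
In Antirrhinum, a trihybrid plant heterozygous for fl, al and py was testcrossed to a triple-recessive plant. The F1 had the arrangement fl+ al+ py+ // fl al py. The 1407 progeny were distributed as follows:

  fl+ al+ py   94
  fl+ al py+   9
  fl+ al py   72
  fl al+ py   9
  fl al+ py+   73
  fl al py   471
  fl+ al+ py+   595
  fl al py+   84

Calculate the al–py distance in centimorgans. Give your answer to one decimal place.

13.9 centimorgans

The two rarest classes, fl+ al py+ and fl al+ py, are the double crossovers. Comparing them with the parentals, only the al allele has switched, so al is the middle locus and the order is fl – al – py.
Crossovers in the al–py interval produce the single-crossover classes fl+ al+ py and fl al py+ (94 + 84 = 178) plus the double crossovers (18).
RF(al–py) = (178 + 18) / 1407 = 196/1407 = 0.1393 → 13.9 centimorgans.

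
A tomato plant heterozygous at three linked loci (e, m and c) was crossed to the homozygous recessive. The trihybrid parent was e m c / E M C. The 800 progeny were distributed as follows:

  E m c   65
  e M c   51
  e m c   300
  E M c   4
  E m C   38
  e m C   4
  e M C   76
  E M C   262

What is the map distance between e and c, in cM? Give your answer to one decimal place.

The two rarest classes, e m C and E M c, are the double crossovers. Comparing them with the parentals, only the c allele has switched, so c is the middle locus and the order is m – c – e.
Crossovers in the c–e interval produce the single-crossover classes E m c and e M C (65 + 76 = 141) plus the double crossovers (8).
RF(c–e) = (141 + 8) / 800 = 149/800 = 0.1862 → 18.6 cM.

18.6 cM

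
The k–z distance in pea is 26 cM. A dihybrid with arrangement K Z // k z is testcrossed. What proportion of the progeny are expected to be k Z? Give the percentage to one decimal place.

13.0%

A map distance of 26 cM corresponds to a recombination frequency of 0.260.
The F1 is K Z / k z, so k Z is a recombinant gamete class with expected frequency r/2 = 0.260/2 = 0.1300.
That is 0.1300 = 13.0% of the progeny.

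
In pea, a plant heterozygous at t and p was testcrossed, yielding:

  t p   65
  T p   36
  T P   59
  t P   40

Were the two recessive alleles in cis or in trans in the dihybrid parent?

cis

The two most frequent classes are T P (59) and t p (65); these are the parental (non-recombinant) types.
So the F1 carried T P on one chromosome and t p on the other — the recessive alleles are on the same chromosome (cis / coupling).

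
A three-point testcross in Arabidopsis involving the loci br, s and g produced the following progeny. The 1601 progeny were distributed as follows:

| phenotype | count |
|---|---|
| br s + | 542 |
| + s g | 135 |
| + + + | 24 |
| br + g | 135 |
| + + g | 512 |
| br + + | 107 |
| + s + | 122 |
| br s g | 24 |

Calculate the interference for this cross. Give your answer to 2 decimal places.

The two most frequent reciprocal classes, + + g and br s +, are the parental types, so the F1 was + + g / br s +.
The two rarest classes, + + + and br s g, are the double crossovers. Comparing them with the parentals, only the g allele has switched, so g is the middle locus and the order is br – g – s.
br–g: (257 + 48)/1601 = 0.1905; g–s: (242 + 48)/1601 = 0.1811.
Expected DCO frequency = 0.1905 × 0.1811 ≈ 0.03450; observed = 48/1601 ≈ 0.02998.
Coefficient of coincidence = 0.02998/0.03450 ≈ 0.87; interference = 1 − 0.87 = 0.13.

0.13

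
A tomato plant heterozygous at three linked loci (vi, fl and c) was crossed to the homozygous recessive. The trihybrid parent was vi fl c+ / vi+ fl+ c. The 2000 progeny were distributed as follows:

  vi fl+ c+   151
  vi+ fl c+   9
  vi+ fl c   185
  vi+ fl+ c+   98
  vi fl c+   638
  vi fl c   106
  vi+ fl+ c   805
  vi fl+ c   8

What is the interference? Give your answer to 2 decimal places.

0.56

The two rarest classes, vi+ fl c+ and vi fl+ c, are the double crossovers. Comparing them with the parentals, only the vi allele has switched, so vi is the middle locus and the order is c – vi – fl.
c–vi: (204 + 17)/2000 = 0.1105; vi–fl: (336 + 17)/2000 = 0.1765.
Expected DCO frequency = 0.1105 × 0.1765 ≈ 0.01950; observed = 17/2000 ≈ 0.00850.
Coefficient of coincidence = 0.00850/0.01950 ≈ 0.44; interference = 1 − 0.44 = 0.56.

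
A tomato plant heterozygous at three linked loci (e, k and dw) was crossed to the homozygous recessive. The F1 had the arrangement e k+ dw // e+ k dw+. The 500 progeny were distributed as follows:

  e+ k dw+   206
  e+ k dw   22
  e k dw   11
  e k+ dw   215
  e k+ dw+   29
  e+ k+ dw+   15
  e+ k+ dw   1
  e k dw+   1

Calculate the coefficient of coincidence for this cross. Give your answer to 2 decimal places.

0.67

The two rarest classes, e+ k+ dw and e k dw+, are the double crossovers. Comparing them with the parentals, only the e allele has switched, so e is the middle locus and the order is dw – e – k.
dw–e: (51 + 2)/500 = 0.1060; e–k: (26 + 2)/500 = 0.0560.
Expected DCO frequency = 0.1060 × 0.0560 ≈ 0.00594; observed = 2/500 ≈ 0.00400.
Coefficient of coincidence = 0.00400/0.00594 ≈ 0.67.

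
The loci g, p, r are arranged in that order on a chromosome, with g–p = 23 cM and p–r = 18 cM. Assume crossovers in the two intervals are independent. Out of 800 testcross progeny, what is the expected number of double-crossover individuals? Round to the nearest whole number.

Map distances give recombination frequencies of 0.230 and 0.180 for the two intervals.
With no interference, expected double-crossover frequency = 0.230 × 0.180 = 0.04140.
Expected number = 0.04140 × 800 = 33.12 ≈ 33.

33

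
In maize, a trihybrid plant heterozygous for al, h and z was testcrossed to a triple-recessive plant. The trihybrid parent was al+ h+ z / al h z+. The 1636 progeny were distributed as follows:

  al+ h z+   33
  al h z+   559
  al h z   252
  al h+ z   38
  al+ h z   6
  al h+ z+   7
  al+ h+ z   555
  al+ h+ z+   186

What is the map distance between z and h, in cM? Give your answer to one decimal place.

The two rarest classes, al+ h z and al h+ z+, are the double crossovers. Comparing them with the parentals, only the h allele has switched, so h is the middle locus and the order is z – h – al.
Crossovers in the z–h interval produce the single-crossover classes al+ h+ z+ and al h z (186 + 252 = 438) plus the double crossovers (13).
RF(z–h) = (438 + 13) / 1636 = 451/1636 = 0.2757 → 27.6 cM.

27.6 cM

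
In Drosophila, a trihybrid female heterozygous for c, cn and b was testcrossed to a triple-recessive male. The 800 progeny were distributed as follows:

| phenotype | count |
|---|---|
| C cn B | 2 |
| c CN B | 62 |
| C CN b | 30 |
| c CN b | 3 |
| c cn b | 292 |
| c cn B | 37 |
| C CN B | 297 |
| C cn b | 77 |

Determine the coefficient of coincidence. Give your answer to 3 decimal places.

The two most frequent reciprocal classes, C CN B and c cn b, are the parental types, so the F1 was C CN B / c cn b.
The two rarest classes, C cn B and c CN b, are the double crossovers. Comparing them with the parentals, only the cn allele has switched, so cn is the middle locus and the order is c – cn – b.
c–cn: (139 + 5)/800 = 0.1800; cn–b: (67 + 5)/800 = 0.0900.
Expected DCO frequency = 0.1800 × 0.0900 ≈ 0.01620; observed = 5/800 ≈ 0.00625.
Coefficient of coincidence = 0.00625/0.01620 ≈ 0.386.

0.386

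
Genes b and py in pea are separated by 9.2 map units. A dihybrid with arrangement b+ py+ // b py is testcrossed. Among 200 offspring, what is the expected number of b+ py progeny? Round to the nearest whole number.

9

A map distance of 9.2 map units corresponds to a recombination frequency of 0.092.
The F1 is b+ py+ / b py, so b+ py is a recombinant gamete class with expected frequency r/2 = 0.092/2 = 0.0460.
Expected number = 0.0460 × 200 = 9.20 ≈ 9.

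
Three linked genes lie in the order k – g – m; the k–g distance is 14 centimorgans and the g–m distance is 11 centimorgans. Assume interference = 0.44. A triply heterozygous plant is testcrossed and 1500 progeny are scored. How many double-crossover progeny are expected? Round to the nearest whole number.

Map distances give recombination frequencies of 0.140 and 0.110 for the two intervals.
With interference 0.44 (so coincidence = 0.56), expected double-crossover frequency = 0.140 × 0.110 × 0.56 = 0.00862.
Expected number = 0.00862 × 1500 = 12.94 ≈ 13.

13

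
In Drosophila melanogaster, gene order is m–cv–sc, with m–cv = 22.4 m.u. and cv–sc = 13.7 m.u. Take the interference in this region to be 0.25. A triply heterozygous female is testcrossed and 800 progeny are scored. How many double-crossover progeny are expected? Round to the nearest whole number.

18

Map distances give recombination frequencies of 0.224 and 0.137 for the two intervals.
With interference 0.25 (so coincidence = 0.75), expected double-crossover frequency = 0.224 × 0.137 × 0.75 = 0.02302.
Expected number = 0.02302 × 800 = 18.41 ≈ 18.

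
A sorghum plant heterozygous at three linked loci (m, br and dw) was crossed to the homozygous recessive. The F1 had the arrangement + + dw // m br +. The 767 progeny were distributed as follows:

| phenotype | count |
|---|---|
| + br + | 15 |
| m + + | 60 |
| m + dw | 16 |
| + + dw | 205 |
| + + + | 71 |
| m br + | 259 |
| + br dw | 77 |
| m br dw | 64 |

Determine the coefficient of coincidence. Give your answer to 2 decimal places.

0.85

The two rarest classes, m + dw and + br +, are the double crossovers. Comparing them with the parentals, only the m allele has switched, so m is the middle locus and the order is br – m – dw.
br–m: (137 + 31)/767 = 0.2190; m–dw: (135 + 31)/767 = 0.2164.
Expected DCO frequency = 0.2190 × 0.2164 ≈ 0.04739; observed = 31/767 ≈ 0.04042.
Coefficient of coincidence = 0.04042/0.04739 ≈ 0.85.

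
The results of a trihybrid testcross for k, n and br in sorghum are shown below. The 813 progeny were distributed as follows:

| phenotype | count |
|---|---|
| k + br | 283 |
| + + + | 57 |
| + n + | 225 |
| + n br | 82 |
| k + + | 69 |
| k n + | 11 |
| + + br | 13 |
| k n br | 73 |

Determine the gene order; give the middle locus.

k

The two most frequent reciprocal classes, + n + and k + br, are the parental types, so the F1 was + n + / k + br.
The two rarest classes, k n + and + + br, are the double crossovers. Comparing them with the parentals, only the k allele has switched, so k is the middle locus and the order is n – k – br.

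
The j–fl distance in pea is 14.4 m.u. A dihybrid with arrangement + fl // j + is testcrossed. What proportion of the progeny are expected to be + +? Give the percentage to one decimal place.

7.2%

A map distance of 14.4 m.u. corresponds to a recombination frequency of 0.144.
The F1 is + fl / j +, so + + is a recombinant gamete class with expected frequency r/2 = 0.144/2 = 0.0720.
That is 0.0720 = 7.2% of the progeny.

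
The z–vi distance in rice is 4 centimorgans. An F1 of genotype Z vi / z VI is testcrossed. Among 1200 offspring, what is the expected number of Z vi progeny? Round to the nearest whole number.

576

A map distance of 4 centimorgans corresponds to a recombination frequency of 0.040.
The F1 is Z vi / z VI, so Z vi is a parental gamete class with expected frequency (1 − r)/2 = 0.960/2 = 0.4800.
Expected number = 0.4800 × 1200 = 576.00 ≈ 576.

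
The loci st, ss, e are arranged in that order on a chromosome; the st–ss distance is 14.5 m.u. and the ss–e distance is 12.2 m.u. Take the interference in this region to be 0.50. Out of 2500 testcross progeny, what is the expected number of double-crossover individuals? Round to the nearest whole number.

22

Map distances give recombination frequencies of 0.145 and 0.122 for the two intervals.
With interference 0.50 (so coincidence = 0.50), expected double-crossover frequency = 0.145 × 0.122 × 0.50 = 0.00884.
Expected number = 0.00884 × 2500 = 22.11 ≈ 22.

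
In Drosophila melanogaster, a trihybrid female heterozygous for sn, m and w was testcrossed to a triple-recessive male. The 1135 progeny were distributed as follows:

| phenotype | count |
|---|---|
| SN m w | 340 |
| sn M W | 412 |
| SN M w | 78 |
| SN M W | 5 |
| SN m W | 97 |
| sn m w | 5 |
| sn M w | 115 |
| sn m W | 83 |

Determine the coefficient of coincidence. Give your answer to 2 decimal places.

The two most frequent reciprocal classes, sn M W and SN m w, are the parental types, so the F1 was sn M W / SN m w.
The two rarest classes, SN M W and sn m w, are the double crossovers. Comparing them with the parentals, only the sn allele has switched, so sn is the middle locus and the order is w – sn – m.
w–sn: (212 + 10)/1135 = 0.1956; sn–m: (161 + 10)/1135 = 0.1507.
Expected DCO frequency = 0.1956 × 0.1507 ≈ 0.02948; observed = 10/1135 ≈ 0.00881.
Coefficient of coincidence = 0.00881/0.02948 ≈ 0.30.

0.30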